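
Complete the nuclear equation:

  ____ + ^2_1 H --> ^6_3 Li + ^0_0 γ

alpha particle

Conserve mass number: A + 2 = 6 + 0, so A = 4.
Conserve atomic number: Z + 1 = 3 + 0, so Z = 2.
A = 4 and Z = 2 is ^4_2 He — an alpha particle.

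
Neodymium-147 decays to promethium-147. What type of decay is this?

ΔA = 147 − 147 = 0; ΔZ = 61 − 60 = +1.
A is unchanged and Z rises by 1 — a neutron has become a proton (β⁻ decay).

beta-minus decay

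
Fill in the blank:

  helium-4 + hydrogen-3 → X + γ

Conserve mass number: 4 + 3 = A + 0, so A = 7.
Conserve atomic number: 2 + 1 = Z + 0, so Z = 3.
Z = 3 is lithium, so the species is lithium-7.

Li-7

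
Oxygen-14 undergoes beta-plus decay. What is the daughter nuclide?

N-14

Beta-plus decay: mass number changes by +0, atomic number by -1.
A: 14 = 14; Z: 8 − 1 = 7.
Z = 7 is nitrogen, so the daughter is nitrogen-14.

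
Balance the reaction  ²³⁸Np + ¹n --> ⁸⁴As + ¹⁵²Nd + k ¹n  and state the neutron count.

Conserve mass number: 239 = 84 + 152 + k, so k = 239 − 236 = 3.
Check atomic number: 93 = 33 + 60 + 0 = 93. ✓

3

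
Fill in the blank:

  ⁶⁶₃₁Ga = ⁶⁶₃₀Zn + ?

Conserve mass number: 66 = 66 + A, so A = 0.
Conserve atomic number: 31 = 30 + Z, so Z = 1.
A = 0 and Z = 1 is ⁰₁e — a positron.

positron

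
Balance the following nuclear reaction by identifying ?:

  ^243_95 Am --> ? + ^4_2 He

Np-239

Conserve mass number: 243 = A + 4, so A = 239.
Conserve atomic number: 95 = Z + 2, so Z = 93.
Z = 93 is neptunium, so the species is ^239_93 Np.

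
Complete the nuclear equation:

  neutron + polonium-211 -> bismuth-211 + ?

proton

Conserve mass number: 1 + 211 = 211 + A, so A = 1.
Conserve atomic number: 0 + 84 = 83 + Z, so Z = 1.
A = 1 and Z = 1 is hydrogen-1 — a proton.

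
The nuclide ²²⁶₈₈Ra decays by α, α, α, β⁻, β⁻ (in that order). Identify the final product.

Po-214

Start: (A, Z) = (226, 88).
After α: (222, 86).
After α: (218, 84).
After α: (214, 82).
After β⁻: (214, 83).
After β⁻: (214, 84).
Z = 84 is polonium.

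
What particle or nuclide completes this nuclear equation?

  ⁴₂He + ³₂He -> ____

Be-7

Conserve mass number: 4 + 3 = A, so A = 7.
Conserve atomic number: 2 + 2 = Z, so Z = 4.
Z = 4 is beryllium, so the species is ⁷₄Be.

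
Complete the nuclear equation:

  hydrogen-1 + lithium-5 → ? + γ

Conserve mass number: 1 + 5 = A + 0, so A = 6.
Conserve atomic number: 1 + 3 = Z + 0, so Z = 4.
Z = 4 is beryllium, so the species is beryllium-6.

Be-6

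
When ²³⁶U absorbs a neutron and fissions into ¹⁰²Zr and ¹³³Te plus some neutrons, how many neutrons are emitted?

2

Conserve mass number: 237 = 102 + 133 + k, so k = 237 − 235 = 2.
Check atomic number: 92 = 40 + 52 + 0 = 92. ✓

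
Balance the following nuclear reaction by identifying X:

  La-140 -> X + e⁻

Conserve mass number: 140 = A + 0, so A = 140.
Conserve atomic number: 57 = Z − 1, so Z = 58.
Z = 58 is cerium, so the species is Ce-140.

Ce-140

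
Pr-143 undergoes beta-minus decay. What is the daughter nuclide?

Nd-143

Beta-minus decay: mass number changes by +0, atomic number by +1.
A: 143 = 143; Z: 59 + 1 = 60.
Z = 60 is neodymium, so the daughter is Nd-143.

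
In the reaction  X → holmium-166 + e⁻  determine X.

Conserve mass number: A = 166 + 0, so A = 166.
Conserve atomic number: Z = 67 − 1, so Z = 66.
Z = 66 is dysprosium, so the species is dysprosium-166.

Dy-166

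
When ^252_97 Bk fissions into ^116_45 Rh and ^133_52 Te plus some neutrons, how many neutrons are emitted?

3

Conserve mass number: 252 = 116 + 133 + k, so k = 252 − 249 = 3.
Check atomic number: 97 = 45 + 52 + 0 = 97. ✓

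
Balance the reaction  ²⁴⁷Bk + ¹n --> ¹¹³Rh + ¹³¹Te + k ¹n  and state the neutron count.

Conserve mass number: 248 = 113 + 131 + k, so k = 248 − 244 = 4.
Check atomic number: 97 = 45 + 52 + 0 = 97. ✓

4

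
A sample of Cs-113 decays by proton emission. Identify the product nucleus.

Proton emission: mass number changes by -1, atomic number by -1.
A: 113 − 1 = 112; Z: 55 − 1 = 54.
Z = 54 is xenon, so the daughter is Xe-112.

Xe-112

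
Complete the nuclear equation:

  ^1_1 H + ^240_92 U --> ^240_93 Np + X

neutron

Conserve mass number: 1 + 240 = 240 + A, so A = 1.
Conserve atomic number: 1 + 92 = 93 + Z, so Z = 0.
A = 1 and Z = 0 is ^1_0 n — a neutron.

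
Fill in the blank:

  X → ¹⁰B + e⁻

Conserve mass number: A = 10 + 0, so A = 10.
Conserve atomic number: Z = 5 − 1, so Z = 4.
Z = 4 is beryllium, so the species is ¹⁰Be.

Be-10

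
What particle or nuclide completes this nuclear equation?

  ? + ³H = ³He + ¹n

proton

Conserve mass number: A + 3 = 3 + 1, so A = 1.
Conserve atomic number: Z + 1 = 2 + 0, so Z = 1.
A = 1 and Z = 1 is ¹H — a proton.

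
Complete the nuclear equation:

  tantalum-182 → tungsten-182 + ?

Conserve mass number: 182 = 182 + A, so A = 0.
Conserve atomic number: 73 = 74 + Z, so Z = -1.
A = 0 and Z = -1 is e⁻ — a beta-minus particle.

beta-minus particle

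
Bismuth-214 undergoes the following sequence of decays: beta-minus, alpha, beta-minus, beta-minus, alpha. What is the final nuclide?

Start: (A, Z) = (214, 83).
After β⁻: (214, 84).
After α: (210, 82).
After β⁻: (210, 83).
After β⁻: (210, 84).
After α: (206, 82).
Z = 82 is lead.

Pb-206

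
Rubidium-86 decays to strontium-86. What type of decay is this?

beta-minus decay

ΔA = 86 − 86 = 0; ΔZ = 38 − 37 = +1.
A is unchanged and Z rises by 1 — a neutron has become a proton (β⁻ decay).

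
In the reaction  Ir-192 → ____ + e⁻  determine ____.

Conserve mass number: 192 = A + 0, so A = 192.
Conserve atomic number: 77 = Z − 1, so Z = 78.
Z = 78 is platinum, so the species is Pt-192.

Pt-192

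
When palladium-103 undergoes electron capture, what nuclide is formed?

Electron capture: mass number changes by +0, atomic number by -1.
A: 103 = 103; Z: 46 − 1 = 45.
Z = 45 is rhodium, so the daughter is rhodium-103.

Rh-103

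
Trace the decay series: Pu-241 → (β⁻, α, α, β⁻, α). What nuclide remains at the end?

Th-229

Start: (A, Z) = (241, 94).
After β⁻: (241, 95).
After α: (237, 93).
After α: (233, 91).
After β⁻: (233, 92).
After α: (229, 90).
Z = 90 is thorium.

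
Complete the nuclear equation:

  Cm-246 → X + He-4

Conserve mass number: 246 = A + 4, so A = 242.
Conserve atomic number: 96 = Z + 2, so Z = 94.
Z = 94 is plutonium, so the species is Pu-242.

Pu-242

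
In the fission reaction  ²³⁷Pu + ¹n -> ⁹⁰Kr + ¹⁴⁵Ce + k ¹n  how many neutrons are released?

Conserve mass number: 238 = 90 + 145 + k, so k = 238 − 235 = 3.
Check atomic number: 94 = 36 + 58 + 0 = 94. ✓

3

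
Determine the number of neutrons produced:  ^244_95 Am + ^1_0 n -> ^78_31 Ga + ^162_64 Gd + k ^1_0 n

5

Conserve mass number: 245 = 78 + 162 + k, so k = 245 − 240 = 5.
Check atomic number: 95 = 31 + 64 + 0 = 95. ✓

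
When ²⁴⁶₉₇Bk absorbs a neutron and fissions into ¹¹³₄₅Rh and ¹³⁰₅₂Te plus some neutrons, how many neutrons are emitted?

Conserve mass number: 247 = 113 + 130 + k, so k = 247 − 243 = 4.
Check atomic number: 97 = 45 + 52 + 0 = 97. ✓

4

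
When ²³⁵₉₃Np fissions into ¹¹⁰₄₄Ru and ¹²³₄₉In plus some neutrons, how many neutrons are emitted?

Conserve mass number: 235 = 110 + 123 + k, so k = 235 − 233 = 2.
Check atomic number: 93 = 44 + 49 + 0 = 93. ✓

2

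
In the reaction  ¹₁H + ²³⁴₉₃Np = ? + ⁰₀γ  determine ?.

Pu-235

Conserve mass number: 1 + 234 = A + 0, so A = 235.
Conserve atomic number: 1 + 93 = Z + 0, so Z = 94.
Z = 94 is plutonium, so the species is ²³⁵₉₄Pu.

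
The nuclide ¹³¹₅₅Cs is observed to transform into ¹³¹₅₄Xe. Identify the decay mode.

beta-plus decay or electron capture

ΔA = 131 − 131 = 0; ΔZ = 54 − 55 = -1.
A is unchanged and Z drops by 1 — a proton has become a neutron (β⁺ emission or electron capture).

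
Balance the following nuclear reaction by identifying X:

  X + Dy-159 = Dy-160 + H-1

Conserve mass number: A + 159 = 160 + 1, so A = 2.
Conserve atomic number: Z + 66 = 66 + 1, so Z = 1.
A = 2 and Z = 1 is H-2 — a deuteron.

deuteron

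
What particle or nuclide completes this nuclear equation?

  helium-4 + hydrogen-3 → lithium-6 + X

neutron

Conserve mass number: 4 + 3 = 6 + A, so A = 1.
Conserve atomic number: 2 + 1 = 3 + Z, so Z = 0.
A = 1 and Z = 0 is neutron — a neutron.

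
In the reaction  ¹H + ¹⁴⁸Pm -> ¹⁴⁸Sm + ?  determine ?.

Conserve mass number: 1 + 148 = 148 + A, so A = 1.
Conserve atomic number: 1 + 61 = 62 + Z, so Z = 0.
A = 1 and Z = 0 is ¹n — a neutron.

neutron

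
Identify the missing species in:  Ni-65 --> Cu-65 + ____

beta-minus particle

Conserve mass number: 65 = 65 + A, so A = 0.
Conserve atomic number: 28 = 29 + Z, so Z = -1.
A = 0 and Z = -1 is e⁻ — a beta-minus particle.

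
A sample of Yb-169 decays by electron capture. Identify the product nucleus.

Electron capture: mass number changes by +0, atomic number by -1.
A: 169 = 169; Z: 70 − 1 = 69.
Z = 69 is thulium, so the daughter is Tm-169.

Tm-169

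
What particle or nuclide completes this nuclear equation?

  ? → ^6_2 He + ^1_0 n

He-7

Conserve mass number: A = 6 + 1, so A = 7.
Conserve atomic number: Z = 2 + 0, so Z = 2.
Z = 2 is helium, so the species is ^7_2 He.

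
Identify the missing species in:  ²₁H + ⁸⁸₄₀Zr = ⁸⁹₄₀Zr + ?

proton

Conserve mass number: 2 + 88 = 89 + A, so A = 1.
Conserve atomic number: 1 + 40 = 40 + Z, so Z = 1.
A = 1 and Z = 1 is ¹₁H — a proton.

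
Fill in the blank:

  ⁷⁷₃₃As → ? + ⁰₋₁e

Conserve mass number: 77 = A + 0, so A = 77.
Conserve atomic number: 33 = Z − 1, so Z = 34.
Z = 34 is selenium, so the species is ⁷⁷₃₄Se.

Se-77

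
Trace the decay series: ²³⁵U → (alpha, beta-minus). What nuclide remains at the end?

Pa-231

Start: (A, Z) = (235, 92).
After α: (231, 90).
After β⁻: (231, 91).
Z = 91 is protactinium.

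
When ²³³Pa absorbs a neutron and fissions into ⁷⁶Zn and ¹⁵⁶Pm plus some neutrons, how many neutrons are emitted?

2

Conserve mass number: 234 = 76 + 156 + k, so k = 234 − 232 = 2.
Check atomic number: 91 = 30 + 61 + 0 = 91. ✓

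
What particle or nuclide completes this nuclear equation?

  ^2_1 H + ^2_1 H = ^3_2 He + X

neutron

Conserve mass number: 2 + 2 = 3 + A, so A = 1.
Conserve atomic number: 1 + 1 = 2 + Z, so Z = 0.
A = 1 and Z = 0 is ^1_0 n — a neutron.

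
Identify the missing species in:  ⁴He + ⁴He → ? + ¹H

Conserve mass number: 4 + 4 = A + 1, so A = 7.
Conserve atomic number: 2 + 2 = Z + 1, so Z = 3.
Z = 3 is lithium, so the species is ⁷Li.

Li-7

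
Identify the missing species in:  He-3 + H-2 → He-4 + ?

Conserve mass number: 3 + 2 = 4 + A, so A = 1.
Conserve atomic number: 2 + 1 = 2 + Z, so Z = 1.
A = 1 and Z = 1 is H-1 — a proton.

proton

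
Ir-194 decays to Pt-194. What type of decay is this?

beta-minus decay

ΔA = 194 − 194 = 0; ΔZ = 78 − 77 = +1.
A is unchanged and Z rises by 1 — a neutron has become a proton (β⁻ decay).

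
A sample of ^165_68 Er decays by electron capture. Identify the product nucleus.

Ho-165

Electron capture: mass number changes by +0, atomic number by -1.
A: 165 = 165; Z: 68 − 1 = 67.
Z = 67 is holmium, so the daughter is ^165_67 Ho.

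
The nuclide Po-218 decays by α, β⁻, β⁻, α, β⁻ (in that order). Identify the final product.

Start: (A, Z) = (218, 84).
After α: (214, 82).
After β⁻: (214, 83).
After β⁻: (214, 84).
After α: (210, 82).
After β⁻: (210, 83).
Z = 83 is bismuth.

Bi-210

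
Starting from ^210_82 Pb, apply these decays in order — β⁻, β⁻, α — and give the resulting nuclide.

Pb-206

Start: (A, Z) = (210, 82).
After β⁻: (210, 83).
After β⁻: (210, 84).
After α: (206, 82).
Z = 82 is lead.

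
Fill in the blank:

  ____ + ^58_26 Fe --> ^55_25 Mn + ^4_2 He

Conserve mass number: A + 58 = 55 + 4, so A = 1.
Conserve atomic number: Z + 26 = 25 + 2, so Z = 1.
A = 1 and Z = 1 is ^1_1 H — a proton.

proton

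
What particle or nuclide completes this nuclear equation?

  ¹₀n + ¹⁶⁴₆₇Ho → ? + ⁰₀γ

Ho-165

Conserve mass number: 1 + 164 = A + 0, so A = 165.
Conserve atomic number: 0 + 67 = Z + 0, so Z = 67.
Z = 67 is holmium, so the species is ¹⁶⁵₆₇Ho.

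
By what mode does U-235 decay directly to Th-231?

ΔA = 231 − 235 = -4; ΔZ = 90 − 92 = -2.
A drops by 4 and Z drops by 2 — the signature of alpha emission.

alpha decay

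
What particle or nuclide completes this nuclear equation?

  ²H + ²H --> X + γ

Conserve mass number: 2 + 2 = A + 0, so A = 4.
Conserve atomic number: 1 + 1 = Z + 0, so Z = 2.
A = 4 and Z = 2 is ⁴He — an alpha particle.

He-4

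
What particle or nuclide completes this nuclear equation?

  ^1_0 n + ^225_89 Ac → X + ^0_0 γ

Ac-226

Conserve mass number: 1 + 225 = A + 0, so A = 226.
Conserve atomic number: 0 + 89 = Z + 0, so Z = 89.
Z = 89 is actinium, so the species is ^226_89 Ac.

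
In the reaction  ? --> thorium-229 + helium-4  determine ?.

Conserve mass number: A = 229 + 4, so A = 233.
Conserve atomic number: Z = 90 + 2, so Z = 92.
Z = 92 is uranium, so the species is uranium-233.

U-233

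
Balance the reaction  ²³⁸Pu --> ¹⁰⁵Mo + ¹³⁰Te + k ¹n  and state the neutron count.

3

Conserve mass number: 238 = 105 + 130 + k, so k = 238 − 235 = 3.
Check atomic number: 94 = 42 + 52 + 0 = 94. ✓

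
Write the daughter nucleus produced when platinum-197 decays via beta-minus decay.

Beta-minus decay: mass number changes by +0, atomic number by +1.
A: 197 = 197; Z: 78 + 1 = 79.
Z = 79 is gold, so the daughter is gold-197.

Au-197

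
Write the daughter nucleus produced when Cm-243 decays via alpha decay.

Alpha decay: mass number changes by -4, atomic number by -2.
A: 243 − 4 = 239; Z: 96 − 2 = 94.
Z = 94 is plutonium, so the daughter is Pu-239.

Pu-239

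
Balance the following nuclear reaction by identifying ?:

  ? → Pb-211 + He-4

Conserve mass number: A = 211 + 4, so A = 215.
Conserve atomic number: Z = 82 + 2, so Z = 84.
Z = 84 is polonium, so the species is Po-215.

Po-215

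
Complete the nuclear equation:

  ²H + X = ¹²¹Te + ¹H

Conserve mass number: 2 + A = 121 + 1, so A = 120.
Conserve atomic number: 1 + Z = 52 + 1, so Z = 52.
Z = 52 is tellurium, so the species is ¹²⁰Te.

Te-120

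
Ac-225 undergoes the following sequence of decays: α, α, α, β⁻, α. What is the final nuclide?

Start: (A, Z) = (225, 89).
After α: (221, 87).
After α: (217, 85).
After α: (213, 83).
After β⁻: (213, 84).
After α: (209, 82).
Z = 82 is lead.

Pb-209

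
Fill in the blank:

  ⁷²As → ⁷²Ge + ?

Conserve mass number: 72 = 72 + A, so A = 0.
Conserve atomic number: 33 = 32 + Z, so Z = 1.
A = 0 and Z = 1 is e⁺ — a positron.

positron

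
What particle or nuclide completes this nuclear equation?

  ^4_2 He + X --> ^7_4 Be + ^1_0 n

alpha particle

Conserve mass number: 4 + A = 7 + 1, so A = 4.
Conserve atomic number: 2 + Z = 4 + 0, so Z = 2.
A = 4 and Z = 2 is ^4_2 He — an alpha particle.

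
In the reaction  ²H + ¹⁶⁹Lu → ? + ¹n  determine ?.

Conserve mass number: 2 + 169 = A + 1, so A = 170.
Conserve atomic number: 1 + 71 = Z + 0, so Z = 72.
Z = 72 is hafnium, so the species is ¹⁷⁰Hf.

Hf-170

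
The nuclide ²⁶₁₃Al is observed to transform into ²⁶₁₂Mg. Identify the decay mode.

ΔA = 26 − 26 = 0; ΔZ = 12 − 13 = -1.
A is unchanged and Z drops by 1 — a proton has become a neutron (β⁺ emission or electron capture).

beta-plus decay or electron capture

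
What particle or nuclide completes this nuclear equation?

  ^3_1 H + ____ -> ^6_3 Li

He-3

Conserve mass number: 3 + A = 6, so A = 3.
Conserve atomic number: 1 + Z = 3, so Z = 2.
Z = 2 is helium, so the species is ^3_2 He.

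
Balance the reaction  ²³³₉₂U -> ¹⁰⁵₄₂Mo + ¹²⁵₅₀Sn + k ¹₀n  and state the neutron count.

Conserve mass number: 233 = 105 + 125 + k, so k = 233 − 230 = 3.
Check atomic number: 92 = 42 + 50 + 0 = 92. ✓

3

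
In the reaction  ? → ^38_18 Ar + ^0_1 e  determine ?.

Conserve mass number: A = 38 + 0, so A = 38.
Conserve atomic number: Z = 18 + 1, so Z = 19.
Z = 19 is potassium, so the species is ^38_19 K.

K-38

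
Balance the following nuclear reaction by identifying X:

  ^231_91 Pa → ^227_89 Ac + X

Conserve mass number: 231 = 227 + A, so A = 4.
Conserve atomic number: 91 = 89 + Z, so Z = 2.
A = 4 and Z = 2 is ^4_2 He — an alpha particle.

alpha particle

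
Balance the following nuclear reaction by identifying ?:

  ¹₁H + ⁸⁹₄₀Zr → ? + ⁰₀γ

Conserve mass number: 1 + 89 = A + 0, so A = 90.
Conserve atomic number: 1 + 40 = Z + 0, so Z = 41.
Z = 41 is niobium, so the species is ⁹⁰₄₁Nb.

Nb-90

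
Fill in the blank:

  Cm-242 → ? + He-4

Conserve mass number: 242 = A + 4, so A = 238.
Conserve atomic number: 96 = Z + 2, so Z = 94.
Z = 94 is plutonium, so the species is Pu-238.

Pu-238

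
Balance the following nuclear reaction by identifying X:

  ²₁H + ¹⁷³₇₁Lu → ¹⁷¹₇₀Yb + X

alpha particle

Conserve mass number: 2 + 173 = 171 + A, so A = 4.
Conserve atomic number: 1 + 71 = 70 + Z, so Z = 2.
A = 4 and Z = 2 is ⁴₂He — an alpha particle.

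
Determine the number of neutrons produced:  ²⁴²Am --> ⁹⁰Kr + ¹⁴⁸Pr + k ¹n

4

Conserve mass number: 242 = 90 + 148 + k, so k = 242 − 238 = 4.
Check atomic number: 95 = 36 + 59 + 0 = 95. ✓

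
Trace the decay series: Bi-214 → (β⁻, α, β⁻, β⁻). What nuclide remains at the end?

Po-210

Start: (A, Z) = (214, 83).
After β⁻: (214, 84).
After α: (210, 82).
After β⁻: (210, 83).
After β⁻: (210, 84).
Z = 84 is polonium.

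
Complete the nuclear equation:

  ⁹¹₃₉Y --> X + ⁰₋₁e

Conserve mass number: 91 = A + 0, so A = 91.
Conserve atomic number: 39 = Z − 1, so Z = 40.
Z = 40 is zirconium, so the species is ⁹¹₄₀Zr.

Zr-91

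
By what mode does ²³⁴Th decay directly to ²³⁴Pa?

ΔA = 234 − 234 = 0; ΔZ = 91 − 90 = +1.
A is unchanged and Z rises by 1 — a neutron has become a proton (β⁻ decay).

beta-minus decay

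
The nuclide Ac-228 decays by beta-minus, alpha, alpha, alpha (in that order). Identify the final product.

Po-216

Start: (A, Z) = (228, 89).
After β⁻: (228, 90).
After α: (224, 88).
After α: (220, 86).
After α: (216, 84).
Z = 84 is polonium.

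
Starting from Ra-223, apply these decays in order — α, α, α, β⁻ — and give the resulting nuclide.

Bi-211

Start: (A, Z) = (223, 88).
After α: (219, 86).
After α: (215, 84).
After α: (211, 82).
After β⁻: (211, 83).
Z = 83 is bismuth.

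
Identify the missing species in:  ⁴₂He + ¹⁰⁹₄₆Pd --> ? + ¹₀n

Cd-112

Conserve mass number: 4 + 109 = A + 1, so A = 112.
Conserve atomic number: 2 + 46 = Z + 0, so Z = 48.
Z = 48 is cadmium, so the species is ¹¹²₄₈Cd.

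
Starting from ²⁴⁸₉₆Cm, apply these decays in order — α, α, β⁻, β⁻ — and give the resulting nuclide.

Start: (A, Z) = (248, 96).
After α: (244, 94).
After α: (240, 92).
After β⁻: (240, 93).
After β⁻: (240, 94).
Z = 94 is plutonium.

Pu-240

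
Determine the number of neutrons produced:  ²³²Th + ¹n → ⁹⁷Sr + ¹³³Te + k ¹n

Conserve mass number: 233 = 97 + 133 + k, so k = 233 − 230 = 3.
Check atomic number: 90 = 38 + 52 + 0 = 90. ✓

3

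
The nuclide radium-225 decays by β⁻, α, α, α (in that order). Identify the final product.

Start: (A, Z) = (225, 88).
After β⁻: (225, 89).
After α: (221, 87).
After α: (217, 85).
After α: (213, 83).
Z = 83 is bismuth.

Bi-213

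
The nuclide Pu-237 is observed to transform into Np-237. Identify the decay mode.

ΔA = 237 − 237 = 0; ΔZ = 93 − 94 = -1.
A is unchanged and Z drops by 1 — a proton has become a neutron (β⁺ emission or electron capture).

beta-plus decay or electron capture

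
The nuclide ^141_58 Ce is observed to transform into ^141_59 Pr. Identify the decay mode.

beta-minus decay

ΔA = 141 − 141 = 0; ΔZ = 59 − 58 = +1.
A is unchanged and Z rises by 1 — a neutron has become a proton (β⁻ decay).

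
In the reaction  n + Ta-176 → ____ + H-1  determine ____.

Conserve mass number: 1 + 176 = A + 1, so A = 176.
Conserve atomic number: 0 + 73 = Z + 1, so Z = 72.
Z = 72 is hafnium, so the species is Hf-176.

Hf-176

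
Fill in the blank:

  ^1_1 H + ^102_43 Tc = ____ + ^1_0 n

Ru-102

Conserve mass number: 1 + 102 = A + 1, so A = 102.
Conserve atomic number: 1 + 43 = Z + 0, so Z = 44.
Z = 44 is ruthenium, so the species is ^102_44 Ru.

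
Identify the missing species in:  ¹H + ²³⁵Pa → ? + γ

Conserve mass number: 1 + 235 = A + 0, so A = 236.
Conserve atomic number: 1 + 91 = Z + 0, so Z = 92.
Z = 92 is uranium, so the species is ²³⁶U.

U-236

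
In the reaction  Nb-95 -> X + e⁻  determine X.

Mo-95

Conserve mass number: 95 = A + 0, so A = 95.
Conserve atomic number: 41 = Z − 1, so Z = 42.
Z = 42 is molybdenum, so the species is Mo-95.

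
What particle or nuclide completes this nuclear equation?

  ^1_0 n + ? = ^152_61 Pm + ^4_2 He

Eu-155

Conserve mass number: 1 + A = 152 + 4, so A = 155.
Conserve atomic number: 0 + Z = 61 + 2, so Z = 63.
Z = 63 is europium, so the species is ^155_63 Eu.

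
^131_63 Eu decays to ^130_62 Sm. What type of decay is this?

ΔA = 130 − 131 = -1; ΔZ = 62 − 63 = -1.
A drops by 1 and Z drops by 1 — a proton was emitted.

proton emission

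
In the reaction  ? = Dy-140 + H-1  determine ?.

Ho-141

Conserve mass number: A = 140 + 1, so A = 141.
Conserve atomic number: Z = 66 + 1, so Z = 67.
Z = 67 is holmium, so the species is Ho-141.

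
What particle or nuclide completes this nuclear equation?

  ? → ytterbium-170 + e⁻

Conserve mass number: A = 170 + 0, so A = 170.
Conserve atomic number: Z = 70 − 1, so Z = 69.
Z = 69 is thulium, so the species is thulium-170.

Tm-170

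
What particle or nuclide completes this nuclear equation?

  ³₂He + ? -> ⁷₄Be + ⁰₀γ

alpha particle

Conserve mass number: 3 + A = 7 + 0, so A = 4.
Conserve atomic number: 2 + Z = 4 + 0, so Z = 2.
A = 4 and Z = 2 is ⁴₂He — an alpha particle.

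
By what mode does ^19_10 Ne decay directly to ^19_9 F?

beta-plus decay or electron capture

ΔA = 19 − 19 = 0; ΔZ = 9 − 10 = -1.
A is unchanged and Z drops by 1 — a proton has become a neutron (β⁺ emission or electron capture).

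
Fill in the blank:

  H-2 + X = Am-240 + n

Conserve mass number: 2 + A = 240 + 1, so A = 239.
Conserve atomic number: 1 + Z = 95 + 0, so Z = 94.
Z = 94 is plutonium, so the species is Pu-239.

Pu-239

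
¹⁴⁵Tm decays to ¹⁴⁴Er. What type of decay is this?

ΔA = 144 − 145 = -1; ΔZ = 68 − 69 = -1.
A drops by 1 and Z drops by 1 — a proton was emitted.

proton emission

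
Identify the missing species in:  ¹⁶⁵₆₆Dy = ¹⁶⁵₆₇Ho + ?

beta-minus particle

Conserve mass number: 165 = 165 + A, so A = 0.
Conserve atomic number: 66 = 67 + Z, so Z = -1.
A = 0 and Z = -1 is ⁰₋₁e — a beta-minus particle.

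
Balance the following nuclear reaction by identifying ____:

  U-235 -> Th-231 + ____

alpha particle

Conserve mass number: 235 = 231 + A, so A = 4.
Conserve atomic number: 92 = 90 + Z, so Z = 2.
A = 4 and Z = 2 is He-4 — an alpha particle.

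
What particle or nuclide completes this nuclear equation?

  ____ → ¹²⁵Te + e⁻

Conserve mass number: A = 125 + 0, so A = 125.
Conserve atomic number: Z = 52 − 1, so Z = 51.
Z = 51 is antimony, so the species is ¹²⁵Sb.

Sb-125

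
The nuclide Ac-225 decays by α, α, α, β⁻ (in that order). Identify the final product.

Po-213

Start: (A, Z) = (225, 89).
After α: (221, 87).
After α: (217, 85).
After α: (213, 83).
After β⁻: (213, 84).
Z = 84 is polonium.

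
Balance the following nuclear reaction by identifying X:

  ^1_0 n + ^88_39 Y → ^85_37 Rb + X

alpha particle

Conserve mass number: 1 + 88 = 85 + A, so A = 4.
Conserve atomic number: 0 + 39 = 37 + Z, so Z = 2.
A = 4 and Z = 2 is ^4_2 He — an alpha particle.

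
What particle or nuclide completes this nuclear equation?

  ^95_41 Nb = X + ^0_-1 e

Conserve mass number: 95 = A + 0, so A = 95.
Conserve atomic number: 41 = Z − 1, so Z = 42.
Z = 42 is molybdenum, so the species is ^95_42 Mo.

Mo-95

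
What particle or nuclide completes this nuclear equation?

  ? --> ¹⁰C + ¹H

Conserve mass number: A = 10 + 1, so A = 11.
Conserve atomic number: Z = 6 + 1, so Z = 7.
Z = 7 is nitrogen, so the species is ¹¹N.

N-11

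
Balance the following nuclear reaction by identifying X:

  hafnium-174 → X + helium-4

Yb-170

Conserve mass number: 174 = A + 4, so A = 170.
Conserve atomic number: 72 = Z + 2, so Z = 70.
Z = 70 is ytterbium, so the species is ytterbium-170.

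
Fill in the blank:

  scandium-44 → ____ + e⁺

Ca-44

Conserve mass number: 44 = A + 0, so A = 44.
Conserve atomic number: 21 = Z + 1, so Z = 20.
Z = 20 is calcium, so the species is calcium-44.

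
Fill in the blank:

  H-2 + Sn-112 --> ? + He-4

Conserve mass number: 2 + 112 = A + 4, so A = 110.
Conserve atomic number: 1 + 50 = Z + 2, so Z = 49.
Z = 49 is indium, so the species is In-110.

In-110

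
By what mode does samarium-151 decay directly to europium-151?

ΔA = 151 − 151 = 0; ΔZ = 63 − 62 = +1.
A is unchanged and Z rises by 1 — a neutron has become a proton (β⁻ decay).

beta-minus decay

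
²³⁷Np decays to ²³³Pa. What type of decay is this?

ΔA = 233 − 237 = -4; ΔZ = 91 − 93 = -2.
A drops by 4 and Z drops by 2 — the signature of alpha emission.

alpha decay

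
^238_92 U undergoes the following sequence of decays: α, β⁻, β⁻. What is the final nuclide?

Start: (A, Z) = (238, 92).
After α: (234, 90).
After β⁻: (234, 91).
After β⁻: (234, 92).
Z = 92 is uranium.

U-234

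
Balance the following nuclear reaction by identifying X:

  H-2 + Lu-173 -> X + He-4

Conserve mass number: 2 + 173 = A + 4, so A = 171.
Conserve atomic number: 1 + 71 = Z + 2, so Z = 70.
Z = 70 is ytterbium, so the species is Yb-171.

Yb-171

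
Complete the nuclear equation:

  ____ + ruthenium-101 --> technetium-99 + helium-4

Conserve mass number: A + 101 = 99 + 4, so A = 2.
Conserve atomic number: Z + 44 = 43 + 2, so Z = 1.
A = 2 and Z = 1 is hydrogen-2 — a deuteron.

deuteron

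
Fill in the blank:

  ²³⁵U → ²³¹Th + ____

Conserve mass number: 235 = 231 + A, so A = 4.
Conserve atomic number: 92 = 90 + Z, so Z = 2.
A = 4 and Z = 2 is ⁴He — an alpha particle.

alpha particle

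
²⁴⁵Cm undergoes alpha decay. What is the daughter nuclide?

Pu-241

Alpha decay: mass number changes by -4, atomic number by -2.
A: 245 − 4 = 241; Z: 96 − 2 = 94.
Z = 94 is plutonium, so the daughter is ²⁴¹Pu.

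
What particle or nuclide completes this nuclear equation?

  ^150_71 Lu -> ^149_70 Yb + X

proton

Conserve mass number: 150 = 149 + A, so A = 1.
Conserve atomic number: 71 = 70 + Z, so Z = 1.
A = 1 and Z = 1 is ^1_1 H — a proton.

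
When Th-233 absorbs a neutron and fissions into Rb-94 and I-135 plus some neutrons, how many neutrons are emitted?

5

Conserve mass number: 234 = 94 + 135 + k, so k = 234 − 229 = 5.
Check atomic number: 90 = 37 + 53 + 0 = 90. ✓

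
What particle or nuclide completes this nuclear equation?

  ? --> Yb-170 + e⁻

Tm-170

Conserve mass number: A = 170 + 0, so A = 170.
Conserve atomic number: Z = 70 − 1, so Z = 69.
Z = 69 is thulium, so the species is Tm-170.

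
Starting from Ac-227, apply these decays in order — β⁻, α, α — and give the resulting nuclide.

Rn-219

Start: (A, Z) = (227, 89).
After β⁻: (227, 90).
After α: (223, 88).
After α: (219, 86).
Z = 86 is radon.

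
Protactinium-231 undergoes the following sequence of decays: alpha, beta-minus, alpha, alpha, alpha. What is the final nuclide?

Start: (A, Z) = (231, 91).
After α: (227, 89).
After β⁻: (227, 90).
After α: (223, 88).
After α: (219, 86).
After α: (215, 84).
Z = 84 is polonium.

Po-215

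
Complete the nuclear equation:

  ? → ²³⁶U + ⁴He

Pu-240

Conserve mass number: A = 236 + 4, so A = 240.
Conserve atomic number: Z = 92 + 2, so Z = 94.
Z = 94 is plutonium, so the species is ²⁴⁰Pu.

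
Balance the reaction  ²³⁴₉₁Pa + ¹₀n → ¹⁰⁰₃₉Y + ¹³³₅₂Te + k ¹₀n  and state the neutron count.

Conserve mass number: 235 = 100 + 133 + k, so k = 235 − 233 = 2.
Check atomic number: 91 = 39 + 52 + 0 = 91. ✓

2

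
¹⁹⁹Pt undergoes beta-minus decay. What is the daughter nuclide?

Beta-minus decay: mass number changes by +0, atomic number by +1.
A: 199 = 199; Z: 78 + 1 = 79.
Z = 79 is gold, so the daughter is ¹⁹⁹Au.

Au-199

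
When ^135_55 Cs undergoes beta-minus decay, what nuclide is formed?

Ba-135

Beta-minus decay: mass number changes by +0, atomic number by +1.
A: 135 = 135; Z: 55 + 1 = 56.
Z = 56 is barium, so the daughter is ^135_56 Ba.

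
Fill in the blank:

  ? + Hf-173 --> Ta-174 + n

Conserve mass number: A + 173 = 174 + 1, so A = 2.
Conserve atomic number: Z + 72 = 73 + 0, so Z = 1.
A = 2 and Z = 1 is H-2 — a deuteron.

deuteron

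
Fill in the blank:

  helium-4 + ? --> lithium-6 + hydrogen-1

He-3

Conserve mass number: 4 + A = 6 + 1, so A = 3.
Conserve atomic number: 2 + Z = 3 + 1, so Z = 2.
Z = 2 is helium, so the species is helium-3.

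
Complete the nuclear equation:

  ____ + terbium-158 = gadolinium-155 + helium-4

Conserve mass number: A + 158 = 155 + 4, so A = 1.
Conserve atomic number: Z + 65 = 64 + 2, so Z = 1.
A = 1 and Z = 1 is hydrogen-1 — a proton.

proton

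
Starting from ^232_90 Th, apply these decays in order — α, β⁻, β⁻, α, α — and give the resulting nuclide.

Start: (A, Z) = (232, 90).
After α: (228, 88).
After β⁻: (228, 89).
After β⁻: (228, 90).
After α: (224, 88).
After α: (220, 86).
Z = 86 is radon.

Rn-220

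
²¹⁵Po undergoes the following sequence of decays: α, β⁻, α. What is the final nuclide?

Start: (A, Z) = (215, 84).
After α: (211, 82).
After β⁻: (211, 83).
After α: (207, 81).
Z = 81 is thallium.

Tl-207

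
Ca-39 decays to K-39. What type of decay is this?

ΔA = 39 − 39 = 0; ΔZ = 19 − 20 = -1.
A is unchanged and Z drops by 1 — a proton has become a neutron (β⁺ emission or electron capture).

beta-plus decay or electron capture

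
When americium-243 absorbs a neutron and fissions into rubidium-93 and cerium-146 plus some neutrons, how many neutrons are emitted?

5

Conserve mass number: 244 = 93 + 146 + k, so k = 244 − 239 = 5.
Check atomic number: 95 = 37 + 58 + 0 = 95. ✓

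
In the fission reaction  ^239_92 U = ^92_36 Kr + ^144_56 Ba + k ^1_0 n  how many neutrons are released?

Conserve mass number: 239 = 92 + 144 + k, so k = 239 − 236 = 3.
Check atomic number: 92 = 36 + 56 + 0 = 92. ✓

3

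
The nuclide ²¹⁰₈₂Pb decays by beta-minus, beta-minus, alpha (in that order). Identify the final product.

Start: (A, Z) = (210, 82).
After β⁻: (210, 83).
After β⁻: (210, 84).
After α: (206, 82).
Z = 82 is lead.

Pb-206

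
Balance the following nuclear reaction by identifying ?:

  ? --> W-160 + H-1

Conserve mass number: A = 160 + 1, so A = 161.
Conserve atomic number: Z = 74 + 1, so Z = 75.
Z = 75 is rhenium, so the species is Re-161.

Re-161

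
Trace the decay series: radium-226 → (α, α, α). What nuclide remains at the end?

Start: (A, Z) = (226, 88).
After α: (222, 86).
After α: (218, 84).
After α: (214, 82).
Z = 82 is lead.

Pb-214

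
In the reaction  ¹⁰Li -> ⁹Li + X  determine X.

Conserve mass number: 10 = 9 + A, so A = 1.
Conserve atomic number: 3 = 3 + Z, so Z = 0.
A = 1 and Z = 0 is ¹n — a neutron.

neutron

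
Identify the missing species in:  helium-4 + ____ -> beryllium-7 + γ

Conserve mass number: 4 + A = 7 + 0, so A = 3.
Conserve atomic number: 2 + Z = 4 + 0, so Z = 2.
Z = 2 is helium, so the species is helium-3.

He-3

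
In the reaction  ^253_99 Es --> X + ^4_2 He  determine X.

Bk-249

Conserve mass number: 253 = A + 4, so A = 249.
Conserve atomic number: 99 = Z + 2, so Z = 97.
Z = 97 is berkelium, so the species is ^249_97 Bk.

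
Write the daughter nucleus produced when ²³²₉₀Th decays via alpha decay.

Ra-228

Alpha decay: mass number changes by -4, atomic number by -2.
A: 232 − 4 = 228; Z: 90 − 2 = 88.
Z = 88 is radium, so the daughter is ²²⁸₈₈Ra.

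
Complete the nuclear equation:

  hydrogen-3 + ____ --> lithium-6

Conserve mass number: 3 + A = 6, so A = 3.
Conserve atomic number: 1 + Z = 3, so Z = 2.
Z = 2 is helium, so the species is helium-3.

He-3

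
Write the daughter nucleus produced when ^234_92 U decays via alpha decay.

Th-230

Alpha decay: mass number changes by -4, atomic number by -2.
A: 234 − 4 = 230; Z: 92 − 2 = 90.
Z = 90 is thorium, so the daughter is ^230_90 Th.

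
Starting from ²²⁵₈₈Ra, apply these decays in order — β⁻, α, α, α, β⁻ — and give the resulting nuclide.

Po-213

Start: (A, Z) = (225, 88).
After β⁻: (225, 89).
After α: (221, 87).
After α: (217, 85).
After α: (213, 83).
After β⁻: (213, 84).
Z = 84 is polonium.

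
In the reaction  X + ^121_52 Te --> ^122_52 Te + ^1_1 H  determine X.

Conserve mass number: A + 121 = 122 + 1, so A = 2.
Conserve atomic number: Z + 52 = 52 + 1, so Z = 1.
A = 2 and Z = 1 is ^2_1 H — a deuteron.

deuteron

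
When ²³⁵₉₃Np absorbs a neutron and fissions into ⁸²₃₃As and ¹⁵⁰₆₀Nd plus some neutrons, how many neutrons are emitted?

Conserve mass number: 236 = 82 + 150 + k, so k = 236 − 232 = 4.
Check atomic number: 93 = 33 + 60 + 0 = 93. ✓

4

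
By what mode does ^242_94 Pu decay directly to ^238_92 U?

alpha decay

ΔA = 238 − 242 = -4; ΔZ = 92 − 94 = -2.
A drops by 4 and Z drops by 2 — the signature of alpha emission.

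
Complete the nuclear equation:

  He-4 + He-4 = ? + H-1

Conserve mass number: 4 + 4 = A + 1, so A = 7.
Conserve atomic number: 2 + 2 = Z + 1, so Z = 3.
Z = 3 is lithium, so the species is Li-7.

Li-7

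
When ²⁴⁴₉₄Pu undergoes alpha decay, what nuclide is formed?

U-240

Alpha decay: mass number changes by -4, atomic number by -2.
A: 244 − 4 = 240; Z: 94 − 2 = 92.
Z = 92 is uranium, so the daughter is ²⁴⁰₉₂U.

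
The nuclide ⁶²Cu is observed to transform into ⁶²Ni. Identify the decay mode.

beta-plus decay or electron capture

ΔA = 62 − 62 = 0; ΔZ = 28 − 29 = -1.
A is unchanged and Z drops by 1 — a proton has become a neutron (β⁺ emission or electron capture).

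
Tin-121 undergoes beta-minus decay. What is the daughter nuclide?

Beta-minus decay: mass number changes by +0, atomic number by +1.
A: 121 = 121; Z: 50 + 1 = 51.
Z = 51 is antimony, so the daughter is antimony-121.

Sb-121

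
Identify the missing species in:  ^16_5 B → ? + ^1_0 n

Conserve mass number: 16 = A + 1, so A = 15.
Conserve atomic number: 5 = Z + 0, so Z = 5.
Z = 5 is boron, so the species is ^15_5 B.

B-15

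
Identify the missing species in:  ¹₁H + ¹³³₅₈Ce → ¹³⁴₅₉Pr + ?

gamma ray

Conserve mass number: 1 + 133 = 134 + A, so A = 0.
Conserve atomic number: 1 + 58 = 59 + Z, so Z = 0.
A = 0 and Z = 0 is ⁰₀γ — a gamma ray.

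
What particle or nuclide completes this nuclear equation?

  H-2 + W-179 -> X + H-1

Conserve mass number: 2 + 179 = A + 1, so A = 180.
Conserve atomic number: 1 + 74 = Z + 1, so Z = 74.
Z = 74 is tungsten, so the species is W-180.

W-180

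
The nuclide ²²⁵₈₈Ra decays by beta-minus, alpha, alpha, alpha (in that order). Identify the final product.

Bi-213

Start: (A, Z) = (225, 88).
After β⁻: (225, 89).
After α: (221, 87).
After α: (217, 85).
After α: (213, 83).
Z = 83 is bismuth.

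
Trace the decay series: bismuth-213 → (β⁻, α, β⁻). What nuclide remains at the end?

Bi-209

Start: (A, Z) = (213, 83).
After β⁻: (213, 84).
After α: (209, 82).
After β⁻: (209, 83).
Z = 83 is bismuth.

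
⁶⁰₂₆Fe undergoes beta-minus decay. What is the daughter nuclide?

Co-60

Beta-minus decay: mass number changes by +0, atomic number by +1.
A: 60 = 60; Z: 26 + 1 = 27.
Z = 27 is cobalt, so the daughter is ⁶⁰₂₇Co.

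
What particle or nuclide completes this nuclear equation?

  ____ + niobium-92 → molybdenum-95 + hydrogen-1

Conserve mass number: A + 92 = 95 + 1, so A = 4.
Conserve atomic number: Z + 41 = 42 + 1, so Z = 2.
A = 4 and Z = 2 is helium-4 — an alpha particle.

alpha particle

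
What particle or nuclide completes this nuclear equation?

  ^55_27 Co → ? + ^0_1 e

Conserve mass number: 55 = A + 0, so A = 55.
Conserve atomic number: 27 = Z + 1, so Z = 26.
Z = 26 is iron, so the species is ^55_26 Fe.

Fe-55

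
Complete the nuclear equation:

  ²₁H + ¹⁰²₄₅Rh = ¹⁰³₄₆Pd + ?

Conserve mass number: 2 + 102 = 103 + A, so A = 1.
Conserve atomic number: 1 + 45 = 46 + Z, so Z = 0.
A = 1 and Z = 0 is ¹₀n — a neutron.

neutron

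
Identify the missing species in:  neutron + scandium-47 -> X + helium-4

Conserve mass number: 1 + 47 = A + 4, so A = 44.
Conserve atomic number: 0 + 21 = Z + 2, so Z = 19.
Z = 19 is potassium, so the species is potassium-44.

K-44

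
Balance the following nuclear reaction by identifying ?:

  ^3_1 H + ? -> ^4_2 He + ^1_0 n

deuteron

Conserve mass number: 3 + A = 4 + 1, so A = 2.
Conserve atomic number: 1 + Z = 2 + 0, so Z = 1.
A = 2 and Z = 1 is ^2_1 H — a deuteron.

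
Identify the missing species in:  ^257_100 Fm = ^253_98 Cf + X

alpha particle

Conserve mass number: 257 = 253 + A, so A = 4.
Conserve atomic number: 100 = 98 + Z, so Z = 2.
A = 4 and Z = 2 is ^4_2 He — an alpha particle.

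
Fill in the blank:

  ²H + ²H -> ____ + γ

Conserve mass number: 2 + 2 = A + 0, so A = 4.
Conserve atomic number: 1 + 1 = Z + 0, so Z = 2.
A = 4 and Z = 2 is ⁴He — an alpha particle.

He-4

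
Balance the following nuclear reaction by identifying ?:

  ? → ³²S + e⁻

Conserve mass number: A = 32 + 0, so A = 32.
Conserve atomic number: Z = 16 − 1, so Z = 15.
Z = 15 is phosphorus, so the species is ³²P.

P-32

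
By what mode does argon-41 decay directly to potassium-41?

ΔA = 41 − 41 = 0; ΔZ = 19 − 18 = +1.
A is unchanged and Z rises by 1 — a neutron has become a proton (β⁻ decay).

beta-minus decay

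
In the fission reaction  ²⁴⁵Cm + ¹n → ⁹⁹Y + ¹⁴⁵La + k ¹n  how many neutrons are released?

Conserve mass number: 246 = 99 + 145 + k, so k = 246 − 244 = 2.
Check atomic number: 96 = 39 + 57 + 0 = 96. ✓

2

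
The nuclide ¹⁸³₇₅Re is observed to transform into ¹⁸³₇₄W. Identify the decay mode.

beta-plus decay or electron capture

ΔA = 183 − 183 = 0; ΔZ = 74 − 75 = -1.
A is unchanged and Z drops by 1 — a proton has become a neutron (β⁺ emission or electron capture).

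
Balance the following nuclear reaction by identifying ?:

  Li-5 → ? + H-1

Conserve mass number: 5 = A + 1, so A = 4.
Conserve atomic number: 3 = Z + 1, so Z = 2.
A = 4 and Z = 2 is He-4 — an alpha particle.

He-4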